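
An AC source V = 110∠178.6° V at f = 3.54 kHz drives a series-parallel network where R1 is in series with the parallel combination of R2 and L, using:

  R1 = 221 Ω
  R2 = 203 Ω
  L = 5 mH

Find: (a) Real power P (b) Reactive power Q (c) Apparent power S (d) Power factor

Step 1 — Angular frequency: ω = 2π·f = 2π·3540 = 2.224e+04 rad/s.
Step 2 — Component impedances:
  R1: Z = R = 221 Ω
  R2: Z = R = 203 Ω
  L: Z = jωL = j·2.224e+04·0.005 = 0 + j111.2 Ω
Step 3 — Parallel branch: R2 || L = 1/(1/R2 + 1/L) = 46.86 + j85.54 Ω.
Step 4 — Series with R1: Z_total = R1 + (R2 || L) = 267.9 + j85.54 Ω = 281.2∠17.7° Ω.
Step 5 — Source phasor: V = 110∠178.6° V = -110 + j2.688 V.
Step 6 — Current: I = V / Z = -0.3696 + j0.1281 A = 0.3912∠160.9° A.
Step 7 — Complex power: S = V·I* = 40.99 + j13.09 VA.
Step 8 — Real power: P = Re(S) = 40.99 W.
Step 9 — Reactive power: Q = Im(S) = 13.09 VAR.
Step 10 — Apparent power: |S| = 43.03 VA.
Step 11 — Power factor: PF = P/|S| = 0.9526 (lagging).

(a) P = 40.99 W  (b) Q = 13.09 VAR  (c) S = 43.03 VA  (d) PF = 0.9526 (lagging)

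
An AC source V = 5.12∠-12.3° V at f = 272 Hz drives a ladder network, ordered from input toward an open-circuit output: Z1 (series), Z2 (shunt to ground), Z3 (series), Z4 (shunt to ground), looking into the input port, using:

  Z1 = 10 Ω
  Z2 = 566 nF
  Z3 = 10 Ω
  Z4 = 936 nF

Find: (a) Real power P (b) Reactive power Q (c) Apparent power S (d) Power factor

Step 1 — Angular frequency: ω = 2π·f = 2π·272 = 1709 rad/s.
Step 2 — Component impedances:
  Z1: Z = R = 10 Ω
  Z2: Z = 1/(jωC) = -j/(ω·C) = 0 - j1034 Ω
  Z3: Z = R = 10 Ω
  Z4: Z = 1/(jωC) = -j/(ω·C) = 0 - j625.1 Ω
Step 3 — Ladder network (open output): work backward from the far end, alternating series and parallel combinations. Z_in = 13.88 - j389.6 Ω = 389.8∠-88.0° Ω.
Step 4 — Source phasor: V = 5.12∠-12.3° V = 5.002 - j1.091 V.
Step 5 — Current: I = V / Z = 0.003253 + j0.01272 A = 0.01313∠75.7° A.
Step 6 — Complex power: S = V·I* = 0.002395 - j0.0672 VA.
Step 7 — Real power: P = Re(S) = 0.002395 W.
Step 8 — Reactive power: Q = Im(S) = -0.0672 VAR.
Step 9 — Apparent power: |S| = 0.06724 VA.
Step 10 — Power factor: PF = P/|S| = 0.03561 (leading).

(a) P = 0.002395 W  (b) Q = -0.0672 VAR  (c) S = 0.06724 VA  (d) PF = 0.03561 (leading)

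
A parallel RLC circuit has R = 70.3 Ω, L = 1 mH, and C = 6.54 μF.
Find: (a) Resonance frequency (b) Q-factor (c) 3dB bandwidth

Step 1 — Resonance: ω₀ = 1/√(LC) = 1/√(0.001·6.54e-06) = 1.237e+04 rad/s.
Step 2 — f₀ = ω₀/(2π) = 1968 Hz.
Step 3 — Parallel Q: Q = R/(ω₀L) = 70.3/(1.237e+04·0.001) = 5.685.
Step 4 — Bandwidth: Δω = ω₀/Q = 2175 rad/s; BW = Δω/(2π) = 346.2 Hz.

(a) f₀ = 1968 Hz  (b) Q = 5.685  (c) BW = 346.2 Hz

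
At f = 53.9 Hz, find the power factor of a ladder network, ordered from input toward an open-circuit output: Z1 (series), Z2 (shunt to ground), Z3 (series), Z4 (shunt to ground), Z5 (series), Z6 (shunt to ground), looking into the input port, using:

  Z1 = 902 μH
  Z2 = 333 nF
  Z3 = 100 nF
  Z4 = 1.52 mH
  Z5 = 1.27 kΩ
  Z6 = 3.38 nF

Step 1 — Angular frequency: ω = 2π·f = 2π·53.9 = 338.7 rad/s.
Step 2 — Component impedances:
  Z1: Z = jωL = j·338.7·0.000902 = 0 + j0.3055 Ω
  Z2: Z = 1/(jωC) = -j/(ω·C) = 0 - j8867 Ω
  Z3: Z = 1/(jωC) = -j/(ω·C) = 0 - j2.953e+04 Ω
  Z4: Z = jωL = j·338.7·0.00152 = 0 + j0.5148 Ω
  Z5: Z = R = 1270 Ω
  Z6: Z = 1/(jωC) = -j/(ω·C) = 0 - j8.736e+05 Ω
Step 3 — Ladder network (open output): work backward from the far end, alternating series and parallel combinations. Z_in = 0 - j6819 Ω = 6819∠-90.0° Ω.
Step 4 — Power factor: PF = cos(φ) = Re(Z)/|Z| = 2.352e-11/6819 = 3.449e-15.
Step 5 — Type: Im(Z) = -6819 ⇒ leading (phase φ = -90.0°).

PF = 3.449e-15 (leading, φ = -90.0°)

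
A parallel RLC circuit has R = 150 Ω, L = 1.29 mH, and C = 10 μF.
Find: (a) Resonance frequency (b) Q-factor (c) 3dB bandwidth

Step 1 — Resonance: ω₀ = 1/√(LC) = 1/√(0.00129·1e-05) = 8805 rad/s.
Step 2 — f₀ = ω₀/(2π) = 1401 Hz.
Step 3 — Parallel Q: Q = R/(ω₀L) = 150/(8805·0.00129) = 13.21.
Step 4 — Bandwidth: Δω = ω₀/Q = 666.7 rad/s; BW = Δω/(2π) = 106.1 Hz.

(a) f₀ = 1401 Hz  (b) Q = 13.21  (c) BW = 106.1 Hz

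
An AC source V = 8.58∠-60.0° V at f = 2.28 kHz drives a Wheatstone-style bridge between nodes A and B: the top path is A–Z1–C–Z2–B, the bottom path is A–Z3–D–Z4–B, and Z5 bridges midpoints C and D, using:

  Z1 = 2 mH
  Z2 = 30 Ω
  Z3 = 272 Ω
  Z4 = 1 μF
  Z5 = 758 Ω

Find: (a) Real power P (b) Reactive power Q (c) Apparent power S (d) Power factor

Step 1 — Angular frequency: ω = 2π·f = 2π·2280 = 1.433e+04 rad/s.
Step 2 — Component impedances:
  Z1: Z = jωL = j·1.433e+04·0.002 = 0 + j28.65 Ω
  Z2: Z = R = 30 Ω
  Z3: Z = R = 272 Ω
  Z4: Z = 1/(jωC) = -j/(ω·C) = 0 - j69.8 Ω
  Z5: Z = R = 758 Ω
Step 3 — Bridge requires nodal analysis (the Z5 bridge couples midpoints C and D, so the two paths cannot be reduced to a simple series/parallel combination). Setting node B to ground and injecting 1 A at node A, the 3-node admittance system at A, C, D solves to V_A = Z_AB = 30.02 + j22.86 Ω = 37.73∠37.3° Ω.
Step 4 — Source phasor: V = 8.58∠-60.0° V = 4.29 - j7.43 V.
Step 5 — Current: I = V / Z = -0.02883 - j0.2255 A = 0.2274∠-97.3° A.
Step 6 — Complex power: S = V·I* = 1.552 + j1.182 VA.
Step 7 — Real power: P = Re(S) = 1.552 W.
Step 8 — Reactive power: Q = Im(S) = 1.182 VAR.
Step 9 — Apparent power: |S| = 1.951 VA.
Step 10 — Power factor: PF = P/|S| = 0.7956 (lagging).

(a) P = 1.552 W  (b) Q = 1.182 VAR  (c) S = 1.951 VA  (d) PF = 0.7956 (lagging)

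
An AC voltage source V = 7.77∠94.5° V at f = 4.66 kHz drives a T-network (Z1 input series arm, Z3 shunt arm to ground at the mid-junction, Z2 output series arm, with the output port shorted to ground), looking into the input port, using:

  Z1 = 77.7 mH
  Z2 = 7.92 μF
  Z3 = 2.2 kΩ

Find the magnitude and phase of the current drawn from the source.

Step 1 — Angular frequency: ω = 2π·f = 2π·4660 = 2.928e+04 rad/s.
Step 2 — Component impedances:
  Z1: Z = jωL = j·2.928e+04·0.0777 = 0 + j2275 Ω
  Z2: Z = 1/(jωC) = -j/(ω·C) = 0 - j4.312 Ω
  Z3: Z = R = 2200 Ω
Step 3 — With the output port shorted to ground, the output series arm Z2 runs from the junction to ground; the shunt arm Z3 also runs from the junction to ground. They appear in parallel: Z3 || Z2 = 0.008453 - j4.312 Ω.
Step 4 — Series with input arm Z1: Z_in = Z1 + (Z3 || Z2) = 0.008453 + j2271 Ω = 2271∠90.0° Ω.
Step 5 — Source phasor: V = 7.77∠94.5° V = -0.6096 + j7.746 V.
Step 6 — Ohm's law: I = V / Z_total = (-0.6096 + j7.746) / (0.008453 + j2271) = 0.003411 + j0.0002685 A.
Step 7 — Convert to polar: |I| = 0.003422 A, ∠I = 4.5°.

I = 0.003422∠4.5° A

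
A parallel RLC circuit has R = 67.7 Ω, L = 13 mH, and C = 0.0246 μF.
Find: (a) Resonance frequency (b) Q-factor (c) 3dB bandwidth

Step 1 — Resonance: ω₀ = 1/√(LC) = 1/√(0.013·2.46e-08) = 5.592e+04 rad/s.
Step 2 — f₀ = ω₀/(2π) = 8900 Hz.
Step 3 — Parallel Q: Q = R/(ω₀L) = 67.7/(5.592e+04·0.013) = 0.09313.
Step 4 — Bandwidth: Δω = ω₀/Q = 6.004e+05 rad/s; BW = Δω/(2π) = 9.556e+04 Hz.

(a) f₀ = 8900 Hz  (b) Q = 0.09313  (c) BW = 9.556e+04 Hz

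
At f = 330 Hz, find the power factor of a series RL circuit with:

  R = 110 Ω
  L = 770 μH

Step 1 — Angular frequency: ω = 2π·f = 2π·330 = 2073 rad/s.
Step 2 — Component impedances:
  R: Z = R = 110 Ω
  L: Z = jωL = j·2073·0.00077 = 0 + j1.597 Ω
Step 3 — Series combination: Z_total = R + L = 110 + j1.597 Ω = 110∠0.8° Ω.
Step 4 — Power factor: PF = cos(φ) = Re(Z)/|Z| = 110/110.01 = 0.9999.
Step 5 — Type: Im(Z) = 1.597 ⇒ lagging (phase φ = 0.8°).

PF = 0.9999 (lagging, φ = 0.8°)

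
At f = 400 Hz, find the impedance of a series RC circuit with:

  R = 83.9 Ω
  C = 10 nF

Step 1 — Angular frequency: ω = 2π·f = 2π·400 = 2513 rad/s.
Step 2 — Component impedances:
  R: Z = R = 83.9 Ω
  C: Z = 1/(jωC) = -j/(ω·C) = 0 - j3.979e+04 Ω
Step 3 — Series combination: Z_total = R + C = 83.9 - j3.979e+04 Ω = 3.979e+04∠-89.9° Ω.

Z = 83.9 - j3.979e+04 Ω = 3.979e+04∠-89.9° Ω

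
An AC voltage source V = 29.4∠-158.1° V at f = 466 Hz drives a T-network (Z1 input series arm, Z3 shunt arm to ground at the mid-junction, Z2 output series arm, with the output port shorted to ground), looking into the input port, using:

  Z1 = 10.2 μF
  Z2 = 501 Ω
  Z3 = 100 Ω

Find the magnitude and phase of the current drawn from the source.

Step 1 — Angular frequency: ω = 2π·f = 2π·466 = 2928 rad/s.
Step 2 — Component impedances:
  Z1: Z = 1/(jωC) = -j/(ω·C) = 0 - j33.48 Ω
  Z2: Z = R = 501 Ω
  Z3: Z = R = 100 Ω
Step 3 — With the output port shorted to ground, the output series arm Z2 runs from the junction to ground; the shunt arm Z3 also runs from the junction to ground. They appear in parallel: Z3 || Z2 = 83.36 Ω.
Step 4 — Series with input arm Z1: Z_in = Z1 + (Z3 || Z2) = 83.36 - j33.48 Ω = 89.83∠-21.9° Ω.
Step 5 — Source phasor: V = 29.4∠-158.1° V = -27.28 - j10.97 V.
Step 6 — Ohm's law: I = V / Z_total = (-27.28 - j10.97) / (83.36 - j33.48) = -0.2363 - j0.2265 A.
Step 7 — Convert to polar: |I| = 0.3273 A, ∠I = -136.2°.

I = 0.3273∠-136.2° A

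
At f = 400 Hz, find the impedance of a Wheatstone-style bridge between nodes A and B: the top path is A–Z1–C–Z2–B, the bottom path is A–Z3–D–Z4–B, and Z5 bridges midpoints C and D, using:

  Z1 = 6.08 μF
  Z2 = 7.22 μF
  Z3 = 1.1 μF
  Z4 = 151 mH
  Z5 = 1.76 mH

Step 1 — Angular frequency: ω = 2π·f = 2π·400 = 2513 rad/s.
Step 2 — Component impedances:
  Z1: Z = 1/(jωC) = -j/(ω·C) = 0 - j65.44 Ω
  Z2: Z = 1/(jωC) = -j/(ω·C) = 0 - j55.11 Ω
  Z3: Z = 1/(jωC) = -j/(ω·C) = 0 - j361.7 Ω
  Z4: Z = jωL = j·2513·0.151 = 0 + j379.5 Ω
  Z5: Z = jωL = j·2513·0.00176 = 0 + j4.423 Ω
Step 3 — Bridge requires nodal analysis (the Z5 bridge couples midpoints C and D, so the two paths cannot be reduced to a simple series/parallel combination). Setting node B to ground and injecting 1 A at node A, the 3-node admittance system at A, C, D solves to V_A = Z_AB = 0 - j119.4 Ω = 119.4∠-90.0° Ω.

Z = 0 - j119.4 Ω = 119.4∠-90.0° Ω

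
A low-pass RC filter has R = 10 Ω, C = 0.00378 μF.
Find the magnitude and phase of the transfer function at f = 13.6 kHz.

Step 1 — Angular frequency: ω = 2π·1.36e+04 = 8.545e+04 rad/s.
Step 2 — Transfer function: H(jω) = 1/(1 + jωRC).
Step 3 — Denominator: 1 + jωRC = 1 + j·8.545e+04·10·3.78e-09 = 1 + j0.00323.
Step 4 — H = 1 - j0.00323.
Step 5 — Magnitude: |H| = 1 (-0.0 dB); phase: φ = -0.2°.

|H| = 1 (-0.0 dB), φ = -0.2°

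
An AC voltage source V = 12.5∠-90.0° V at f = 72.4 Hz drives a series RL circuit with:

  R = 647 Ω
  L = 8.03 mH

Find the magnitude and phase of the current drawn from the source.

Step 1 — Angular frequency: ω = 2π·f = 2π·72.4 = 454.9 rad/s.
Step 2 — Component impedances:
  R: Z = R = 647 Ω
  L: Z = jωL = j·454.9·0.00803 = 0 + j3.653 Ω
Step 3 — Series combination: Z_total = R + L = 647 + j3.653 Ω = 647∠0.3° Ω.
Step 4 — Source phasor: V = 12.5∠-90.0° V = 0 - j12.5 V.
Step 5 — Ohm's law: I = V / Z_total = (0 - j12.5) / (647 + j3.653) = -0.0001091 - j0.01932 A.
Step 6 — Convert to polar: |I| = 0.01932 A, ∠I = -90.3°.

I = 0.01932∠-90.3° A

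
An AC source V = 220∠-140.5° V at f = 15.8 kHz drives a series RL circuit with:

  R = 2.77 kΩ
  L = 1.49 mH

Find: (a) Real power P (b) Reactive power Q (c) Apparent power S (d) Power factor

Step 1 — Angular frequency: ω = 2π·f = 2π·1.58e+04 = 9.927e+04 rad/s.
Step 2 — Component impedances:
  R: Z = R = 2770 Ω
  L: Z = jωL = j·9.927e+04·0.00149 = 0 + j147.9 Ω
Step 3 — Series combination: Z_total = R + L = 2770 + j147.9 Ω = 2774∠3.1° Ω.
Step 4 — Source phasor: V = 220∠-140.5° V = -169.8 - j139.9 V.
Step 5 — Current: I = V / Z = -0.0638 - j0.04711 A = 0.07931∠-143.6° A.
Step 6 — Complex power: S = V·I* = 17.42 + j0.9304 VA.
Step 7 — Real power: P = Re(S) = 17.42 W.
Step 8 — Reactive power: Q = Im(S) = 0.9304 VAR.
Step 9 — Apparent power: |S| = 17.45 VA.
Step 10 — Power factor: PF = P/|S| = 0.9986 (lagging).

(a) P = 17.42 W  (b) Q = 0.9304 VAR  (c) S = 17.45 VA  (d) PF = 0.9986 (lagging)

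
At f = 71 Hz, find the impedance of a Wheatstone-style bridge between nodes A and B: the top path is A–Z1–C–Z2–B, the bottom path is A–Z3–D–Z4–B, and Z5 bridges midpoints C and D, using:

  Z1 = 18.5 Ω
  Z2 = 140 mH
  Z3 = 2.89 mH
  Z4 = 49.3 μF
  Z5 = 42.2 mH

Step 1 — Angular frequency: ω = 2π·f = 2π·71 = 446.1 rad/s.
Step 2 — Component impedances:
  Z1: Z = R = 18.5 Ω
  Z2: Z = jωL = j·446.1·0.14 = 0 + j62.45 Ω
  Z3: Z = jωL = j·446.1·0.00289 = 0 + j1.289 Ω
  Z4: Z = 1/(jωC) = -j/(ω·C) = 0 - j45.47 Ω
  Z5: Z = jωL = j·446.1·0.0422 = 0 + j18.83 Ω
Step 3 — Bridge requires nodal analysis (the Z5 bridge couples midpoints C and D, so the two paths cannot be reduced to a simple series/parallel combination). Setting node B to ground and injecting 1 A at node A, the 3-node admittance system at A, C, D solves to V_A = Z_AB = 21.18 - j113.6 Ω = 115.6∠-79.4° Ω.

Z = 21.18 - j113.6 Ω = 115.6∠-79.4° Ω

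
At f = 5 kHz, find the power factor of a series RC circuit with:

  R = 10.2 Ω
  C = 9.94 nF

Step 1 — Angular frequency: ω = 2π·f = 2π·5000 = 3.142e+04 rad/s.
Step 2 — Component impedances:
  R: Z = R = 10.2 Ω
  C: Z = 1/(jωC) = -j/(ω·C) = 0 - j3202 Ω
Step 3 — Series combination: Z_total = R + C = 10.2 - j3202 Ω = 3202∠-89.8° Ω.
Step 4 — Power factor: PF = cos(φ) = Re(Z)/|Z| = 10.2/3202.3 = 0.003185.
Step 5 — Type: Im(Z) = -3202 ⇒ leading (phase φ = -89.8°).

PF = 0.003185 (leading, φ = -89.8°)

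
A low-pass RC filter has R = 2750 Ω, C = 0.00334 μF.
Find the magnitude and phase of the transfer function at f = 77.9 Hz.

Step 1 — Angular frequency: ω = 2π·77.9 = 489.5 rad/s.
Step 2 — Transfer function: H(jω) = 1/(1 + jωRC).
Step 3 — Denominator: 1 + jωRC = 1 + j·489.5·2750·3.34e-09 = 1 + j0.004496.
Step 4 — H = 1 - j0.004496.
Step 5 — Magnitude: |H| = 1 (-0.0 dB); phase: φ = -0.3°.

|H| = 1 (-0.0 dB), φ = -0.3°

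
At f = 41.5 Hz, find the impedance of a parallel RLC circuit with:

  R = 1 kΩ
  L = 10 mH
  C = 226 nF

Step 1 — Angular frequency: ω = 2π·f = 2π·41.5 = 260.8 rad/s.
Step 2 — Component impedances:
  R: Z = R = 1000 Ω
  L: Z = jωL = j·260.8·0.01 = 0 + j2.608 Ω
  C: Z = 1/(jωC) = -j/(ω·C) = 0 - j1.697e+04 Ω
Step 3 — Parallel combination: 1/Z_total = 1/R + 1/L + 1/C; Z_total = 0.006801 + j2.608 Ω = 2.608∠89.9° Ω.

Z = 0.006801 + j2.608 Ω = 2.608∠89.9° Ω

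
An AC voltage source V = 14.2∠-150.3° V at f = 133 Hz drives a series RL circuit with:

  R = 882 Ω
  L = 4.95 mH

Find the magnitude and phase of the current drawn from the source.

Step 1 — Angular frequency: ω = 2π·f = 2π·133 = 835.7 rad/s.
Step 2 — Component impedances:
  R: Z = R = 882 Ω
  L: Z = jωL = j·835.7·0.00495 = 0 + j4.137 Ω
Step 3 — Series combination: Z_total = R + L = 882 + j4.137 Ω = 882∠0.3° Ω.
Step 4 — Source phasor: V = 14.2∠-150.3° V = -12.33 - j7.036 V.
Step 5 — Ohm's law: I = V / Z_total = (-12.33 - j7.036) / (882 + j4.137) = -0.01402 - j0.007911 A.
Step 6 — Convert to polar: |I| = 0.0161 A, ∠I = -150.6°.

I = 0.0161∠-150.6° A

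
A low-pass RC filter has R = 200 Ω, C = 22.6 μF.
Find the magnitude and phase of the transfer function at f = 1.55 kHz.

Step 1 — Angular frequency: ω = 2π·1550 = 9739 rad/s.
Step 2 — Transfer function: H(jω) = 1/(1 + jωRC).
Step 3 — Denominator: 1 + jωRC = 1 + j·9739·200·2.26e-05 = 1 + j44.02.
Step 4 — H = 0.0005158 - j0.02271.
Step 5 — Magnitude: |H| = 0.02271 (-32.9 dB); phase: φ = -88.7°.

|H| = 0.02271 (-32.9 dB), φ = -88.7°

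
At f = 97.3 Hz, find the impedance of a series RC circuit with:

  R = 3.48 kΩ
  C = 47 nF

Step 1 — Angular frequency: ω = 2π·f = 2π·97.3 = 611.4 rad/s.
Step 2 — Component impedances:
  R: Z = R = 3480 Ω
  C: Z = 1/(jωC) = -j/(ω·C) = 0 - j3.48e+04 Ω
Step 3 — Series combination: Z_total = R + C = 3480 - j3.48e+04 Ω = 3.498e+04∠-84.3° Ω.

Z = 3480 - j3.48e+04 Ω = 3.498e+04∠-84.3° Ω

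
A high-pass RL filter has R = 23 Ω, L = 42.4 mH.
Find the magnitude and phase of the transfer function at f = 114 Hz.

Step 1 — Angular frequency: ω = 2π·114 = 716.3 rad/s.
Step 2 — Transfer function: H(jω) = jωL/(R + jωL).
Step 3 — Numerator jωL = j·30.37; denominator R + jωL = 23 + j30.37.
Step 4 — H = 0.6355 + j0.4813.
Step 5 — Magnitude: |H| = 0.7972 (-2.0 dB); phase: φ = 37.1°.

|H| = 0.7972 (-2.0 dB), φ = 37.1°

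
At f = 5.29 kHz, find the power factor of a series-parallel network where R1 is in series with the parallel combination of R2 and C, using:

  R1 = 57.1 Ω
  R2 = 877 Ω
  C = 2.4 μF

Step 1 — Angular frequency: ω = 2π·f = 2π·5290 = 3.324e+04 rad/s.
Step 2 — Component impedances:
  R1: Z = R = 57.1 Ω
  R2: Z = R = 877 Ω
  C: Z = 1/(jωC) = -j/(ω·C) = 0 - j12.54 Ω
Step 3 — Parallel branch: R2 || C = 1/(1/R2 + 1/C) = 0.1792 - j12.53 Ω.
Step 4 — Series with R1: Z_total = R1 + (R2 || C) = 57.28 - j12.53 Ω = 58.63∠-12.3° Ω.
Step 5 — Power factor: PF = cos(φ) = Re(Z)/|Z| = 57.279/58.634 = 0.9769.
Step 6 — Type: Im(Z) = -12.53 ⇒ leading (phase φ = -12.3°).

PF = 0.9769 (leading, φ = -12.3°)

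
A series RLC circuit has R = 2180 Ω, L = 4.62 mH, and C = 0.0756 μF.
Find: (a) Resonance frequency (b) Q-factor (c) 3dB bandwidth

Step 1 — Resonance: ω₀ = 1/√(LC) = 1/√(0.00462·7.56e-08) = 5.351e+04 rad/s.
Step 2 — f₀ = ω₀/(2π) = 8516 Hz.
Step 3 — Series Q: Q = ω₀L/R = 5.351e+04·0.00462/2180 = 0.1134.
Step 4 — Bandwidth: Δω = ω₀/Q = 4.719e+05 rad/s; BW = Δω/(2π) = 7.51e+04 Hz.

(a) f₀ = 8516 Hz  (b) Q = 0.1134  (c) BW = 7.51e+04 Hz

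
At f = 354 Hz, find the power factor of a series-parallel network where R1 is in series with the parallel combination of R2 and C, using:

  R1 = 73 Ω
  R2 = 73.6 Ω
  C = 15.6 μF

Step 1 — Angular frequency: ω = 2π·f = 2π·354 = 2224 rad/s.
Step 2 — Component impedances:
  R1: Z = R = 73 Ω
  R2: Z = R = 73.6 Ω
  C: Z = 1/(jωC) = -j/(ω·C) = 0 - j28.82 Ω
Step 3 — Parallel branch: R2 || C = 1/(1/R2 + 1/C) = 9.785 - j24.99 Ω.
Step 4 — Series with R1: Z_total = R1 + (R2 || C) = 82.78 - j24.99 Ω = 86.47∠-16.8° Ω.
Step 5 — Power factor: PF = cos(φ) = Re(Z)/|Z| = 82.78/86.47 = 0.9573.
Step 6 — Type: Im(Z) = -24.99 ⇒ leading (phase φ = -16.8°).

PF = 0.9573 (leading, φ = -16.8°)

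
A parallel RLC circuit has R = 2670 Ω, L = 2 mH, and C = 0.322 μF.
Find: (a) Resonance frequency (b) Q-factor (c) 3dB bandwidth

Step 1 — Resonance: ω₀ = 1/√(LC) = 1/√(0.002·3.22e-07) = 3.941e+04 rad/s.
Step 2 — f₀ = ω₀/(2π) = 6272 Hz.
Step 3 — Parallel Q: Q = R/(ω₀L) = 2670/(3.941e+04·0.002) = 33.88.
Step 4 — Bandwidth: Δω = ω₀/Q = 1163 rad/s; BW = Δω/(2π) = 185.1 Hz.

(a) f₀ = 6272 Hz  (b) Q = 33.88  (c) BW = 185.1 Hz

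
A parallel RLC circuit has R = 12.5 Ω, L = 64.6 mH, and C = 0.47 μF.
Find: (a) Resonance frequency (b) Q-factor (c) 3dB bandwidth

Step 1 — Resonance: ω₀ = 1/√(LC) = 1/√(0.0646·4.7e-07) = 5739 rad/s.
Step 2 — f₀ = ω₀/(2π) = 913.4 Hz.
Step 3 — Parallel Q: Q = R/(ω₀L) = 12.5/(5739·0.0646) = 0.03372.
Step 4 — Bandwidth: Δω = ω₀/Q = 1.702e+05 rad/s; BW = Δω/(2π) = 2.709e+04 Hz.

(a) f₀ = 913.4 Hz  (b) Q = 0.03372  (c) BW = 2.709e+04 Hz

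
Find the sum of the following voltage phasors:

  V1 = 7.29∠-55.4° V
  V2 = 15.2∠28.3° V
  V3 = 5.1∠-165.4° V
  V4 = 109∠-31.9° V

Step 1 — Convert each phasor to rectangular form:
  V1 = 7.29·(cos(-55.4°) + j·sin(-55.4°)) = 4.14 - j6.001 V
  V2 = 15.2·(cos(28.3°) + j·sin(28.3°)) = 13.38 + j7.206 V
  V3 = 5.1·(cos(-165.4°) + j·sin(-165.4°)) = -4.935 - j1.286 V
  V4 = 109·(cos(-31.9°) + j·sin(-31.9°)) = 92.54 - j57.6 V
Step 2 — Sum components: V_total = 105.1 - j57.68 V.
Step 3 — Convert to polar: |V_total| = 119.9 V, ∠V_total = -28.8°.

V_total = 119.9∠-28.8° V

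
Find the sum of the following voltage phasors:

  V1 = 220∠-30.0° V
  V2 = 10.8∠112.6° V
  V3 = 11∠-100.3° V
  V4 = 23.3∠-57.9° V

Step 1 — Convert each phasor to rectangular form:
  V1 = 220·(cos(-30.0°) + j·sin(-30.0°)) = 190.5 - j110 V
  V2 = 10.8·(cos(112.6°) + j·sin(112.6°)) = -4.15 + j9.971 V
  V3 = 11·(cos(-100.3°) + j·sin(-100.3°)) = -1.967 - j10.82 V
  V4 = 23.3·(cos(-57.9°) + j·sin(-57.9°)) = 12.38 - j19.74 V
Step 2 — Sum components: V_total = 196.8 - j130.6 V.
Step 3 — Convert to polar: |V_total| = 236.2 V, ∠V_total = -33.6°.

V_total = 236.2∠-33.6° V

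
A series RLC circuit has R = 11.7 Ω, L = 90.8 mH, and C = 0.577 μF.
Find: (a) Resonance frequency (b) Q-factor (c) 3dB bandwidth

Step 1 — Resonance: ω₀ = 1/√(LC) = 1/√(0.0908·5.77e-07) = 4369 rad/s.
Step 2 — f₀ = ω₀/(2π) = 695.3 Hz.
Step 3 — Series Q: Q = ω₀L/R = 4369·0.0908/11.7 = 33.91.
Step 4 — Bandwidth: Δω = ω₀/Q = 128.9 rad/s; BW = Δω/(2π) = 20.51 Hz.

(a) f₀ = 695.3 Hz  (b) Q = 33.91  (c) BW = 20.51 Hz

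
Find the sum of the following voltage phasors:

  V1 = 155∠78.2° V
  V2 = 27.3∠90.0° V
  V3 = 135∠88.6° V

Step 1 — Convert each phasor to rectangular form:
  V1 = 155·(cos(78.2°) + j·sin(78.2°)) = 31.7 + j151.7 V
  V2 = 27.3·(cos(90.0°) + j·sin(90.0°)) = 0 + j27.3 V
  V3 = 135·(cos(88.6°) + j·sin(88.6°)) = 3.298 + j135 V
Step 2 — Sum components: V_total = 35 + j314 V.
Step 3 — Convert to polar: |V_total| = 315.9 V, ∠V_total = 83.6°.

V_total = 315.9∠83.6° V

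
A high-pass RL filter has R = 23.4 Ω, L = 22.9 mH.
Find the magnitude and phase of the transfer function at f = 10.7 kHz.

Step 1 — Angular frequency: ω = 2π·1.07e+04 = 6.723e+04 rad/s.
Step 2 — Transfer function: H(jω) = jωL/(R + jωL).
Step 3 — Numerator jωL = j·1540; denominator R + jωL = 23.4 + j1540.
Step 4 — H = 0.9998 + j0.0152.
Step 5 — Magnitude: |H| = 0.9999 (-0.0 dB); phase: φ = 0.9°.

|H| = 0.9999 (-0.0 dB), φ = 0.9°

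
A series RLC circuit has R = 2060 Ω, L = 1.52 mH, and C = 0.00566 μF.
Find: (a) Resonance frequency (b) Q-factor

Step 1 — Resonance condition Im(Z)=0 gives ω₀ = 1/√(LC).
Step 2 — ω₀ = 1/√(0.00152·5.66e-09) = 3.409e+05 rad/s.
Step 3 — f₀ = ω₀/(2π) = 5.426e+04 Hz.
Step 4 — Series Q: Q = ω₀L/R = 3.409e+05·0.00152/2060 = 0.2516.

(a) f₀ = 5.426e+04 Hz  (b) Q = 0.2516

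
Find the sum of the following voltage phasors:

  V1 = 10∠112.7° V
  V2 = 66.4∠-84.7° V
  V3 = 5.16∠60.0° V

Step 1 — Convert each phasor to rectangular form:
  V1 = 10·(cos(112.7°) + j·sin(112.7°)) = -3.859 + j9.225 V
  V2 = 66.4·(cos(-84.7°) + j·sin(-84.7°)) = 6.133 - j66.12 V
  V3 = 5.16·(cos(60.0°) + j·sin(60.0°)) = 2.58 + j4.469 V
Step 2 — Sum components: V_total = 4.854 - j52.42 V.
Step 3 — Convert to polar: |V_total| = 52.65 V, ∠V_total = -84.7°.

V_total = 52.65∠-84.7° V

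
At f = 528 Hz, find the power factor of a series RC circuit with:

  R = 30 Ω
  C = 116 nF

Step 1 — Angular frequency: ω = 2π·f = 2π·528 = 3318 rad/s.
Step 2 — Component impedances:
  R: Z = R = 30 Ω
  C: Z = 1/(jωC) = -j/(ω·C) = 0 - j2599 Ω
Step 3 — Series combination: Z_total = R + C = 30 - j2599 Ω = 2599∠-89.3° Ω.
Step 4 — Power factor: PF = cos(φ) = Re(Z)/|Z| = 30/2599 = 0.01154.
Step 5 — Type: Im(Z) = -2599 ⇒ leading (phase φ = -89.3°).

PF = 0.01154 (leading, φ = -89.3°)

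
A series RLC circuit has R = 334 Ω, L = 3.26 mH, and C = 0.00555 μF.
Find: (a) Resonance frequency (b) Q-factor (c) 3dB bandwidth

Step 1 — Resonance condition Im(Z)=0 gives ω₀ = 1/√(LC).
Step 2 — ω₀ = 1/√(0.00326·5.55e-09) = 2.351e+05 rad/s.
Step 3 — f₀ = ω₀/(2π) = 3.742e+04 Hz.
Step 4 — Series Q: Q = ω₀L/R = 2.351e+05·0.00326/334 = 2.295.
Step 5 — 3dB bandwidth: Δω = ω₀/Q = 1.025e+05 rad/s; BW = Δω/(2π) = 1.631e+04 Hz.

(a) f₀ = 3.742e+04 Hz  (b) Q = 2.295  (c) BW = 1.631e+04 Hz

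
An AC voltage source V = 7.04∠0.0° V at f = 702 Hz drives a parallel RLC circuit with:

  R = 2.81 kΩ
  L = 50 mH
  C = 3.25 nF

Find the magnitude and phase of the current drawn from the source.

Step 1 — Angular frequency: ω = 2π·f = 2π·702 = 4411 rad/s.
Step 2 — Component impedances:
  R: Z = R = 2810 Ω
  L: Z = jωL = j·4411·0.05 = 0 + j220.5 Ω
  C: Z = 1/(jωC) = -j/(ω·C) = 0 - j6.976e+04 Ω
Step 3 — Parallel combination: 1/Z_total = 1/R + 1/L + 1/C; Z_total = 17.31 + j219.9 Ω = 220.6∠85.5° Ω.
Step 4 — Source phasor: V = 7.04∠0.0° V = 7.04 V.
Step 5 — Ohm's law: I = V / Z_total = (7.04) / (17.31 + j219.9) = 0.002505 - j0.03182 A.
Step 6 — Convert to polar: |I| = 0.03192 A, ∠I = -85.5°.

I = 0.03192∠-85.5° A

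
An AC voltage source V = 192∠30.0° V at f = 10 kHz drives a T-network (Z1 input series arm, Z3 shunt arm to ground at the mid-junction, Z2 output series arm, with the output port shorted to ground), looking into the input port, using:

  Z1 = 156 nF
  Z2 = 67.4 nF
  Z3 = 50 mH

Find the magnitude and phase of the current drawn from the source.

Step 1 — Angular frequency: ω = 2π·f = 2π·1e+04 = 6.283e+04 rad/s.
Step 2 — Component impedances:
  Z1: Z = 1/(jωC) = -j/(ω·C) = 0 - j102 Ω
  Z2: Z = 1/(jωC) = -j/(ω·C) = 0 - j236.1 Ω
  Z3: Z = jωL = j·6.283e+04·0.05 = 0 + j3142 Ω
Step 3 — With the output port shorted to ground, the output series arm Z2 runs from the junction to ground; the shunt arm Z3 also runs from the junction to ground. They appear in parallel: Z3 || Z2 = 0 - j255.3 Ω.
Step 4 — Series with input arm Z1: Z_in = Z1 + (Z3 || Z2) = 0 - j357.3 Ω = 357.3∠-90.0° Ω.
Step 5 — Source phasor: V = 192∠30.0° V = 166.3 + j96 V.
Step 6 — Ohm's law: I = V / Z_total = (166.3 + j96) / (0 - j357.3) = -0.2686 + j0.4653 A.
Step 7 — Convert to polar: |I| = 0.5373 A, ∠I = 120.0°.

I = 0.5373∠120.0° A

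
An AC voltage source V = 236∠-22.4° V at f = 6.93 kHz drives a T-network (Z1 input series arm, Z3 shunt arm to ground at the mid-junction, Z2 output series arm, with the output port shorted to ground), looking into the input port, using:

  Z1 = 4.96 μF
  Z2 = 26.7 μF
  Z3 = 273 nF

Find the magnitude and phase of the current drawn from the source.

Step 1 — Angular frequency: ω = 2π·f = 2π·6930 = 4.354e+04 rad/s.
Step 2 — Component impedances:
  Z1: Z = 1/(jωC) = -j/(ω·C) = 0 - j4.63 Ω
  Z2: Z = 1/(jωC) = -j/(ω·C) = 0 - j0.8602 Ω
  Z3: Z = 1/(jωC) = -j/(ω·C) = 0 - j84.12 Ω
Step 3 — With the output port shorted to ground, the output series arm Z2 runs from the junction to ground; the shunt arm Z3 also runs from the junction to ground. They appear in parallel: Z3 || Z2 = 0 - j0.8514 Ω.
Step 4 — Series with input arm Z1: Z_in = Z1 + (Z3 || Z2) = 0 - j5.482 Ω = 5.482∠-90.0° Ω.
Step 5 — Source phasor: V = 236∠-22.4° V = 218.2 - j89.93 V.
Step 6 — Ohm's law: I = V / Z_total = (218.2 - j89.93) / (0 - j5.482) = 16.41 + j39.8 A.
Step 7 — Convert to polar: |I| = 43.05 A, ∠I = 67.6°.

I = 43.05∠67.6° A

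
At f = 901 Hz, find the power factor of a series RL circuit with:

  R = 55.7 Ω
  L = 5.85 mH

Step 1 — Angular frequency: ω = 2π·f = 2π·901 = 5661 rad/s.
Step 2 — Component impedances:
  R: Z = R = 55.7 Ω
  L: Z = jωL = j·5661·0.00585 = 0 + j33.12 Ω
Step 3 — Series combination: Z_total = R + L = 55.7 + j33.12 Ω = 64.8∠30.7° Ω.
Step 4 — Power factor: PF = cos(φ) = Re(Z)/|Z| = 55.7/64.802 = 0.8595.
Step 5 — Type: Im(Z) = 33.12 ⇒ lagging (phase φ = 30.7°).

PF = 0.8595 (lagging, φ = 30.7°)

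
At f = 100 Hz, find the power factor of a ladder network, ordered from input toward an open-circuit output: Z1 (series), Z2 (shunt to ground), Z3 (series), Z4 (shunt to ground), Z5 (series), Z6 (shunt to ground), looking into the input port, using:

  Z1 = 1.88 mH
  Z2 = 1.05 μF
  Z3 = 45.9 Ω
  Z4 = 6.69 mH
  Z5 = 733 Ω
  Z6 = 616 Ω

Step 1 — Angular frequency: ω = 2π·f = 2π·100 = 628.3 rad/s.
Step 2 — Component impedances:
  Z1: Z = jωL = j·628.3·0.00188 = 0 + j1.181 Ω
  Z2: Z = 1/(jωC) = -j/(ω·C) = 0 - j1516 Ω
  Z3: Z = R = 45.9 Ω
  Z4: Z = jωL = j·628.3·0.00669 = 0 + j4.203 Ω
  Z5: Z = R = 733 Ω
  Z6: Z = R = 616 Ω
Step 3 — Ladder network (open output): work backward from the far end, alternating series and parallel combinations. Z_in = 46.13 + j3.995 Ω = 46.3∠5.0° Ω.
Step 4 — Power factor: PF = cos(φ) = Re(Z)/|Z| = 46.13/46.3 = 0.9963.
Step 5 — Type: Im(Z) = 3.995 ⇒ lagging (phase φ = 5.0°).

PF = 0.9963 (lagging, φ = 5.0°)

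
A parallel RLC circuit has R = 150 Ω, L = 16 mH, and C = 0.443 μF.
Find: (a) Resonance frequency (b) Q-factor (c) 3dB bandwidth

Step 1 — Resonance: ω₀ = 1/√(LC) = 1/√(0.016·4.43e-07) = 1.188e+04 rad/s.
Step 2 — f₀ = ω₀/(2π) = 1890 Hz.
Step 3 — Parallel Q: Q = R/(ω₀L) = 150/(1.188e+04·0.016) = 0.7893.
Step 4 — Bandwidth: Δω = ω₀/Q = 1.505e+04 rad/s; BW = Δω/(2π) = 2395 Hz.

(a) f₀ = 1890 Hz  (b) Q = 0.7893  (c) BW = 2395 Hz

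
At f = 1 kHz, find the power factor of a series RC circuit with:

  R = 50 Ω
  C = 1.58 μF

Step 1 — Angular frequency: ω = 2π·f = 2π·1000 = 6283 rad/s.
Step 2 — Component impedances:
  R: Z = R = 50 Ω
  C: Z = 1/(jωC) = -j/(ω·C) = 0 - j100.7 Ω
Step 3 — Series combination: Z_total = R + C = 50 - j100.7 Ω = 112.5∠-63.6° Ω.
Step 4 — Power factor: PF = cos(φ) = Re(Z)/|Z| = 50/112.46 = 0.4446.
Step 5 — Type: Im(Z) = -100.7 ⇒ leading (phase φ = -63.6°).

PF = 0.4446 (leading, φ = -63.6°)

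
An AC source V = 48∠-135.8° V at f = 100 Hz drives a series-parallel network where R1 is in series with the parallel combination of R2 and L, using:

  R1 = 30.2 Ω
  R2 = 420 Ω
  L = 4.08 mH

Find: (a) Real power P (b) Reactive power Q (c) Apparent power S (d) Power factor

Step 1 — Angular frequency: ω = 2π·f = 2π·100 = 628.3 rad/s.
Step 2 — Component impedances:
  R1: Z = R = 30.2 Ω
  R2: Z = R = 420 Ω
  L: Z = jωL = j·628.3·0.00408 = 0 + j2.564 Ω
Step 3 — Parallel branch: R2 || L = 1/(1/R2 + 1/L) = 0.01565 + j2.563 Ω.
Step 4 — Series with R1: Z_total = R1 + (R2 || L) = 30.22 + j2.563 Ω = 30.32∠4.8° Ω.
Step 5 — Source phasor: V = 48∠-135.8° V = -34.41 - j33.46 V.
Step 6 — Current: I = V / Z = -1.224 - j1.004 A = 1.583∠-140.6° A.
Step 7 — Complex power: S = V·I* = 75.71 + j6.423 VA.
Step 8 — Real power: P = Re(S) = 75.71 W.
Step 9 — Reactive power: Q = Im(S) = 6.423 VAR.
Step 10 — Apparent power: |S| = 75.98 VA.
Step 11 — Power factor: PF = P/|S| = 0.9964 (lagging).

(a) P = 75.71 W  (b) Q = 6.423 VAR  (c) S = 75.98 VA  (d) PF = 0.9964 (lagging)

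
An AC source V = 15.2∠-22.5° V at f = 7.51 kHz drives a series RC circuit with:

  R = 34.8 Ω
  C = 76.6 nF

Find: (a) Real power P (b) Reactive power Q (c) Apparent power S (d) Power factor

Step 1 — Angular frequency: ω = 2π·f = 2π·7510 = 4.719e+04 rad/s.
Step 2 — Component impedances:
  R: Z = R = 34.8 Ω
  C: Z = 1/(jωC) = -j/(ω·C) = 0 - j276.7 Ω
Step 3 — Series combination: Z_total = R + C = 34.8 - j276.7 Ω = 278.8∠-82.8° Ω.
Step 4 — Source phasor: V = 15.2∠-22.5° V = 14.04 - j5.817 V.
Step 5 — Current: I = V / Z = 0.02698 + j0.04736 A = 0.05451∠60.3° A.
Step 6 — Complex power: S = V·I* = 0.1034 - j0.8221 VA.
Step 7 — Real power: P = Re(S) = 0.1034 W.
Step 8 — Reactive power: Q = Im(S) = -0.8221 VAR.
Step 9 — Apparent power: |S| = 0.8286 VA.
Step 10 — Power factor: PF = P/|S| = 0.1248 (leading).

(a) P = 0.1034 W  (b) Q = -0.8221 VAR  (c) S = 0.8286 VA  (d) PF = 0.1248 (leading)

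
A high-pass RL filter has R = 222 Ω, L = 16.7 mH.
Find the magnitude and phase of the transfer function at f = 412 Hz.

Step 1 — Angular frequency: ω = 2π·412 = 2589 rad/s.
Step 2 — Transfer function: H(jω) = jωL/(R + jωL).
Step 3 — Numerator jωL = j·43.23; denominator R + jωL = 222 + j43.23.
Step 4 — H = 0.03654 + j0.1876.
Step 5 — Magnitude: |H| = 0.1911 (-14.4 dB); phase: φ = 79.0°.

|H| = 0.1911 (-14.4 dB), φ = 79.0°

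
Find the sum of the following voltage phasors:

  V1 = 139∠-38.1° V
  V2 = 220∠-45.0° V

Step 1 — Convert each phasor to rectangular form:
  V1 = 139·(cos(-38.1°) + j·sin(-38.1°)) = 109.4 - j85.77 V
  V2 = 220·(cos(-45.0°) + j·sin(-45.0°)) = 155.6 - j155.6 V
Step 2 — Sum components: V_total = 264.9 - j241.3 V.
Step 3 — Convert to polar: |V_total| = 358.4 V, ∠V_total = -42.3°.

V_total = 358.4∠-42.3° V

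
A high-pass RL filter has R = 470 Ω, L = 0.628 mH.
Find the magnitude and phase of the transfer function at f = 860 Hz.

Step 1 — Angular frequency: ω = 2π·860 = 5404 rad/s.
Step 2 — Transfer function: H(jω) = jωL/(R + jωL).
Step 3 — Numerator jωL = j·3.393; denominator R + jωL = 470 + j3.393.
Step 4 — H = 5.213e-05 + j0.00722.
Step 5 — Magnitude: |H| = 0.00722 (-42.8 dB); phase: φ = 89.6°.

|H| = 0.00722 (-42.8 dB), φ = 89.6°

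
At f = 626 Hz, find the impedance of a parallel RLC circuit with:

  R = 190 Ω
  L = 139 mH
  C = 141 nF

Step 1 — Angular frequency: ω = 2π·f = 2π·626 = 3933 rad/s.
Step 2 — Component impedances:
  R: Z = R = 190 Ω
  L: Z = jωL = j·3933·0.139 = 0 + j546.7 Ω
  C: Z = 1/(jωC) = -j/(ω·C) = 0 - j1803 Ω
Step 3 — Parallel combination: 1/Z_total = 1/R + 1/L + 1/C; Z_total = 179.5 + j43.46 Ω = 184.7∠13.6° Ω.

Z = 179.5 + j43.46 Ω = 184.7∠13.6° Ω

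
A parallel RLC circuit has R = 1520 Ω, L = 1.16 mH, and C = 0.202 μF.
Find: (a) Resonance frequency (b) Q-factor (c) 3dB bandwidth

Step 1 — Resonance: ω₀ = 1/√(LC) = 1/√(0.00116·2.02e-07) = 6.533e+04 rad/s.
Step 2 — f₀ = ω₀/(2π) = 1.04e+04 Hz.
Step 3 — Parallel Q: Q = R/(ω₀L) = 1520/(6.533e+04·0.00116) = 20.06.
Step 4 — Bandwidth: Δω = ω₀/Q = 3257 rad/s; BW = Δω/(2π) = 518.4 Hz.

(a) f₀ = 1.04e+04 Hz  (b) Q = 20.06  (c) BW = 518.4 Hz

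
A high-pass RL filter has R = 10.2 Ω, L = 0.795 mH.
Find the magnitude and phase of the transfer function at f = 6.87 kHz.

Step 1 — Angular frequency: ω = 2π·6870 = 4.317e+04 rad/s.
Step 2 — Transfer function: H(jω) = jωL/(R + jωL).
Step 3 — Numerator jωL = j·34.32; denominator R + jωL = 10.2 + j34.32.
Step 4 — H = 0.9188 + j0.2731.
Step 5 — Magnitude: |H| = 0.9586 (-0.4 dB); phase: φ = 16.6°.

|H| = 0.9586 (-0.4 dB), φ = 16.6°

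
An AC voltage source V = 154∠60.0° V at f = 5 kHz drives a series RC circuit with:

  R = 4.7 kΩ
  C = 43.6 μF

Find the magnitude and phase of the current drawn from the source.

Step 1 — Angular frequency: ω = 2π·f = 2π·5000 = 3.142e+04 rad/s.
Step 2 — Component impedances:
  R: Z = R = 4700 Ω
  C: Z = 1/(jωC) = -j/(ω·C) = 0 - j0.7301 Ω
Step 3 — Series combination: Z_total = R + C = 4700 - j0.7301 Ω = 4700∠-0.0° Ω.
Step 4 — Source phasor: V = 154∠60.0° V = 77 + j133.4 V.
Step 5 — Ohm's law: I = V / Z_total = (77 + j133.4) / (4700 - j0.7301) = 0.01638 + j0.02838 A.
Step 6 — Convert to polar: |I| = 0.03277 A, ∠I = 60.0°.

I = 0.03277∠60.0° A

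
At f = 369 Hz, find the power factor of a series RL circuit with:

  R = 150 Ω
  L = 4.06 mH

Step 1 — Angular frequency: ω = 2π·f = 2π·369 = 2318 rad/s.
Step 2 — Component impedances:
  R: Z = R = 150 Ω
  L: Z = jωL = j·2318·0.00406 = 0 + j9.413 Ω
Step 3 — Series combination: Z_total = R + L = 150 + j9.413 Ω = 150.3∠3.6° Ω.
Step 4 — Power factor: PF = cos(φ) = Re(Z)/|Z| = 150/150.3 = 0.998.
Step 5 — Type: Im(Z) = 9.413 ⇒ lagging (phase φ = 3.6°).

PF = 0.998 (lagging, φ = 3.6°)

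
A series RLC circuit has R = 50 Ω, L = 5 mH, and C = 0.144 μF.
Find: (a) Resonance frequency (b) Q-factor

Step 1 — Resonance condition Im(Z)=0 gives ω₀ = 1/√(LC).
Step 2 — ω₀ = 1/√(0.005·1.44e-07) = 3.727e+04 rad/s.
Step 3 — f₀ = ω₀/(2π) = 5931 Hz.
Step 4 — Series Q: Q = ω₀L/R = 3.727e+04·0.005/50 = 3.727.

(a) f₀ = 5931 Hz  (b) Q = 3.727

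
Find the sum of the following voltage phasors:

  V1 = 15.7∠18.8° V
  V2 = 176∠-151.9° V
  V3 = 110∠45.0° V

Step 1 — Convert each phasor to rectangular form:
  V1 = 15.7·(cos(18.8°) + j·sin(18.8°)) = 14.86 + j5.06 V
  V2 = 176·(cos(-151.9°) + j·sin(-151.9°)) = -155.3 - j82.9 V
  V3 = 110·(cos(45.0°) + j·sin(45.0°)) = 77.78 + j77.78 V
Step 2 — Sum components: V_total = -62.61 - j0.05677 V.
Step 3 — Convert to polar: |V_total| = 62.61 V, ∠V_total = -179.9°.

V_total = 62.61∠-179.9° V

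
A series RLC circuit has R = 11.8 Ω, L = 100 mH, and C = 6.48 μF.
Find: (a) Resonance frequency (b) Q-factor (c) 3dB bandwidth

Step 1 — Resonance: ω₀ = 1/√(LC) = 1/√(0.1·6.48e-06) = 1242 rad/s.
Step 2 — f₀ = ω₀/(2π) = 197.7 Hz.
Step 3 — Series Q: Q = ω₀L/R = 1242·0.1/11.8 = 10.53.
Step 4 — Bandwidth: Δω = ω₀/Q = 118 rad/s; BW = Δω/(2π) = 18.78 Hz.

(a) f₀ = 197.7 Hz  (b) Q = 10.53  (c) BW = 18.78 Hz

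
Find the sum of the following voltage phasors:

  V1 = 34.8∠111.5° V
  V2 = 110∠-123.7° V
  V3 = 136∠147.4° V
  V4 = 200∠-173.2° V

Step 1 — Convert each phasor to rectangular form:
  V1 = 34.8·(cos(111.5°) + j·sin(111.5°)) = -12.75 + j32.38 V
  V2 = 110·(cos(-123.7°) + j·sin(-123.7°)) = -61.03 - j91.51 V
  V3 = 136·(cos(147.4°) + j·sin(147.4°)) = -114.6 + j73.27 V
  V4 = 200·(cos(-173.2°) + j·sin(-173.2°)) = -198.6 - j23.68 V
Step 2 — Sum components: V_total = -387 - j9.544 V.
Step 3 — Convert to polar: |V_total| = 387.1 V, ∠V_total = -178.6°.

V_total = 387.1∠-178.6° V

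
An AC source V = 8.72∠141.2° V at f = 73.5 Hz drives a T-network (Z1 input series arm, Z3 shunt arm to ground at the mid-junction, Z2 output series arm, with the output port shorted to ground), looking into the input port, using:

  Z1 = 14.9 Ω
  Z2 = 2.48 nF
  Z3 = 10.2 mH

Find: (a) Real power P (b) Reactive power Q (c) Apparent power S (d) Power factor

Step 1 — Angular frequency: ω = 2π·f = 2π·73.5 = 461.8 rad/s.
Step 2 — Component impedances:
  Z1: Z = R = 14.9 Ω
  Z2: Z = 1/(jωC) = -j/(ω·C) = 0 - j8.731e+05 Ω
  Z3: Z = jωL = j·461.8·0.0102 = 0 + j4.711 Ω
Step 3 — With the output port shorted to ground, the output series arm Z2 runs from the junction to ground; the shunt arm Z3 also runs from the junction to ground. They appear in parallel: Z3 || Z2 = 0 + j4.711 Ω.
Step 4 — Series with input arm Z1: Z_in = Z1 + (Z3 || Z2) = 14.9 + j4.711 Ω = 15.63∠17.5° Ω.
Step 5 — Source phasor: V = 8.72∠141.2° V = -6.796 + j5.464 V.
Step 6 — Current: I = V / Z = -0.3093 + j0.4645 A = 0.558∠123.7° A.
Step 7 — Complex power: S = V·I* = 4.64 + j1.467 VA.
Step 8 — Real power: P = Re(S) = 4.64 W.
Step 9 — Reactive power: Q = Im(S) = 1.467 VAR.
Step 10 — Apparent power: |S| = 4.866 VA.
Step 11 — Power factor: PF = P/|S| = 0.9535 (lagging).

(a) P = 4.64 W  (b) Q = 1.467 VAR  (c) S = 4.866 VA  (d) PF = 0.9535 (lagging)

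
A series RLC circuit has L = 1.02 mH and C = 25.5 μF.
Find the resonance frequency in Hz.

Step 1 — Resonance condition Im(Z)=0 gives ω₀ = 1/√(LC).
Step 2 — ω₀ = 1/√(0.00102·2.55e-05) = 6201 rad/s.
Step 3 — f₀ = ω₀/(2π) = 986.8 Hz.

f₀ = 986.8 Hz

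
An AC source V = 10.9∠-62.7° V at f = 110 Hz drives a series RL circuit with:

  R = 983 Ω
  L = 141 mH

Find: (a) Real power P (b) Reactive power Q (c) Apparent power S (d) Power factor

Step 1 — Angular frequency: ω = 2π·f = 2π·110 = 691.2 rad/s.
Step 2 — Component impedances:
  R: Z = R = 983 Ω
  L: Z = jωL = j·691.2·0.141 = 0 + j97.45 Ω
Step 3 — Series combination: Z_total = R + L = 983 + j97.45 Ω = 987.8∠5.7° Ω.
Step 4 — Source phasor: V = 10.9∠-62.7° V = 4.999 - j9.686 V.
Step 5 — Current: I = V / Z = 0.004069 - j0.01026 A = 0.01103∠-68.4° A.
Step 6 — Complex power: S = V·I* = 0.1197 + j0.01187 VA.
Step 7 — Real power: P = Re(S) = 0.1197 W.
Step 8 — Reactive power: Q = Im(S) = 0.01187 VAR.
Step 9 — Apparent power: |S| = 0.1203 VA.
Step 10 — Power factor: PF = P/|S| = 0.9951 (lagging).

(a) P = 0.1197 W  (b) Q = 0.01187 VAR  (c) S = 0.1203 VA  (d) PF = 0.9951 (lagging)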